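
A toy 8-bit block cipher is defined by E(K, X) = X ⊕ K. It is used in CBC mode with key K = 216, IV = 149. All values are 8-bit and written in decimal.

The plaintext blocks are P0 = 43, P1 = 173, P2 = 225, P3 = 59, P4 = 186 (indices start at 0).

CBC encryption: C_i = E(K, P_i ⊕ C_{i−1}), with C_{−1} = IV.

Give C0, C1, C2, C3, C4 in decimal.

C0: P0 ⊕ 149 = 190; E(K, 190) = 102.
C1: P1 ⊕ 102 = 203; E(K, 203) = 19.
C2: P2 ⊕ 19 = 242; E(K, 242) = 42.
C3: P3 ⊕ 42 = 17; E(K, 17) = 201.
C4: P4 ⊕ 201 = 115; E(K, 115) = 171.

C0 = 102, C1 = 19, C2 = 42, C3 = 201, C4 = 171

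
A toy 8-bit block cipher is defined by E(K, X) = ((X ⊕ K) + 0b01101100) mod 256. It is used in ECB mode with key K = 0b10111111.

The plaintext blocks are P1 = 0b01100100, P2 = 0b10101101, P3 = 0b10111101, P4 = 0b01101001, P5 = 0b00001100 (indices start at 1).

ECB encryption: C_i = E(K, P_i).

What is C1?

C1: E(K, 0b01100100) = 0b01000111.

C1 = 0b01000111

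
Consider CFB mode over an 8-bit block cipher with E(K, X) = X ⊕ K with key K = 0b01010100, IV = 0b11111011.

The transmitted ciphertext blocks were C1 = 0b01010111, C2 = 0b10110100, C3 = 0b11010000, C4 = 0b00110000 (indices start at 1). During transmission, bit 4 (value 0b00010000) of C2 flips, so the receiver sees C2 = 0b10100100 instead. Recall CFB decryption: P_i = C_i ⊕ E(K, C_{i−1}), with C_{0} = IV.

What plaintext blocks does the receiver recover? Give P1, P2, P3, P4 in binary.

P1 = 0b11111000, P2 = 0b10100111, P3 = 0b00100000, P4 = 0b10110100

Only C2 changed, to 0b10100100. In CFB, a change in C_i flips the same bit in P_i and garbles P_{i+1}. Decrypting the received ciphertext:
P1: E(K, 0b11111011) = 0b10101111; 0b01010111 ⊕ 0b10101111 = 0b11111000.
P2: E(K, 0b01010111) = 0b00000011; 0b10100100 ⊕ 0b00000011 = 0b10100111.
P3: E(K, 0b10100100) = 0b11110000; 0b11010000 ⊕ 0b11110000 = 0b00100000.
P4: E(K, 0b11010000) = 0b10000100; 0b00110000 ⊕ 0b10000100 = 0b10110100.
Blocks that differ from the original plaintext: P2, P3.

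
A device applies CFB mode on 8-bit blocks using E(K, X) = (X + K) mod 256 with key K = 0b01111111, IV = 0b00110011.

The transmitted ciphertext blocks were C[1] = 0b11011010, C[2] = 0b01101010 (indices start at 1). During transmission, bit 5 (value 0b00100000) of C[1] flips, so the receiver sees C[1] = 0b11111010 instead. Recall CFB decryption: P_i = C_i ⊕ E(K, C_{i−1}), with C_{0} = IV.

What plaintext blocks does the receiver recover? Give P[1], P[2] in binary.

P[1] = 0b01001000, P[2] = 0b00010011

Only C[1] changed, to 0b11111010. In CFB, a change in C_i flips the same bit in P_i and garbles P_{i+1}. Decrypting the received ciphertext:
P[1]: E(K, 0b00110011) = 0b10110010; 0b11111010 ⊕ 0b10110010 = 0b01001000.
P[2]: E(K, 0b11111010) = 0b01111001; 0b01101010 ⊕ 0b01111001 = 0b00010011.
Blocks that differ from the original plaintext: P[1], P[2].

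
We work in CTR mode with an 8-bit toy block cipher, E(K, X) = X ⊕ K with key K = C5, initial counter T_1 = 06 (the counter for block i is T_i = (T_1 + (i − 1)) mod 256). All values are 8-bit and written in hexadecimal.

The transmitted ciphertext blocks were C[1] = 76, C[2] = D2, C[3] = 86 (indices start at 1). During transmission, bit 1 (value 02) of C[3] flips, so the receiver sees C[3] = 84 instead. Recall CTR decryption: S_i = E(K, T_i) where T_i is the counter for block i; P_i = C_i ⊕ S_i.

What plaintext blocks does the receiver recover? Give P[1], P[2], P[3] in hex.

P[1] = B5, P[2] = 10, P[3] = 49

Only C[3] changed, to 84. In CTR, a change in C_i flips the same bit in P_i only; the keystream is unaffected. Decrypting the received ciphertext:
P[1]: T = 06, S = E(K, T) = C3; 76 ⊕ C3 = B5.
P[2]: T = 07, S = E(K, T) = C2; D2 ⊕ C2 = 10.
P[3]: T = 08, S = E(K, T) = CD; 84 ⊕ CD = 49.
Blocks that differ from the original plaintext: P[3].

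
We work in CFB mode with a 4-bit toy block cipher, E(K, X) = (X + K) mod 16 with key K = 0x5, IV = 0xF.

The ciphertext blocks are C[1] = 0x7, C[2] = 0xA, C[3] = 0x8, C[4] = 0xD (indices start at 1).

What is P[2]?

P[2] = 0x6

CFB decryption: P_i = C_i ⊕ E(K, C_{i−1}), with C_{0} = IV.
P[2]: E(K, 0x7) = 0xC; 0xA ⊕ 0xC = 0x6.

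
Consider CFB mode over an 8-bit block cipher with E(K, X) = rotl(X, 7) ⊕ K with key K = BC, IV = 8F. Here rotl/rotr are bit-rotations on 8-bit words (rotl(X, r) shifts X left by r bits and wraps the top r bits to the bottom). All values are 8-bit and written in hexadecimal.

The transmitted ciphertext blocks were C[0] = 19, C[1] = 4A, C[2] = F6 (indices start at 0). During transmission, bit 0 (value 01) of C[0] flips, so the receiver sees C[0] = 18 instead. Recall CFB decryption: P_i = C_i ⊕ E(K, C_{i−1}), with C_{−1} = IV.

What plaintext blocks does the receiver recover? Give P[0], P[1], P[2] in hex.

P[0] = 63, P[1] = FA, P[2] = 6F

Only C[0] changed, to 18. In CFB, a change in C_i flips the same bit in P_i and garbles P_{i+1}. Decrypting the received ciphertext:
P[0]: E(K, 8F) = 7B; 18 ⊕ 7B = 63.
P[1]: E(K, 18) = B0; 4A ⊕ B0 = FA.
P[2]: E(K, 4A) = 99; F6 ⊕ 99 = 6F.
Blocks that differ from the original plaintext: P[0], P[1].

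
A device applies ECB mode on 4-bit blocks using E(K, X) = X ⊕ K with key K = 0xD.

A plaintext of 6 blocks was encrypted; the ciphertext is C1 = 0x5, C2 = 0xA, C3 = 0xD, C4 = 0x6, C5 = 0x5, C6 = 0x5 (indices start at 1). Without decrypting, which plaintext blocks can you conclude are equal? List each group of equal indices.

ECB encrypts each block independently with the same key, so equal ciphertext blocks imply equal plaintext blocks.
C1 = C5 = C6 = 0x5, so P1 = P5 = P6.

P1 = P5 = P6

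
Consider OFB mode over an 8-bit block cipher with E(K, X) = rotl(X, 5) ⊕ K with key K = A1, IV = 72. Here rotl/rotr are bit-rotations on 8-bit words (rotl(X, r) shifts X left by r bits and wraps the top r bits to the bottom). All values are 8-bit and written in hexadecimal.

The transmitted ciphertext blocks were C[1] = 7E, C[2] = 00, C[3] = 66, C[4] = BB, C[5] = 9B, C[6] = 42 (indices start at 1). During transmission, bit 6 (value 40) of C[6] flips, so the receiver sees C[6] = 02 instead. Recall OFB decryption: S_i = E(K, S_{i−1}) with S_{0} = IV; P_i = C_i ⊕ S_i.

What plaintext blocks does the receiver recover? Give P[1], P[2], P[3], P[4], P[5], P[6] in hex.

Only C[6] changed, to 02. In OFB, a change in C_i flips the same bit in P_i only; the keystream is unaffected. Decrypting the received ciphertext:
P[1]: S = E(K, 72) = EF; 7E ⊕ EF = 91.
P[2]: S = E(K, EF) = 5C; 00 ⊕ 5C = 5C.
P[3]: S = E(K, 5C) = 2A; 66 ⊕ 2A = 4C.
P[4]: S = E(K, 2A) = E4; BB ⊕ E4 = 5F.
P[5]: S = E(K, E4) = 3D; 9B ⊕ 3D = A6.
P[6]: S = E(K, 3D) = 06; 02 ⊕ 06 = 04.
Blocks that differ from the original plaintext: P[6].

P[1] = 91, P[2] = 5C, P[3] = 4C, P[4] = 5F, P[5] = A6, P[6] = 04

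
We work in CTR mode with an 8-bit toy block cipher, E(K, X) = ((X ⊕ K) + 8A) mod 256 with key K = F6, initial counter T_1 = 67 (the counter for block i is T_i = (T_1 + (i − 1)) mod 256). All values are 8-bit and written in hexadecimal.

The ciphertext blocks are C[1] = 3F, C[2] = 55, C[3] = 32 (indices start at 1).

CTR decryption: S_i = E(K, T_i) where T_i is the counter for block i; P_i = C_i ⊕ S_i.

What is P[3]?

P[3] = 1B

P[3]: T = 69, S = E(K, T) = 29; 32 ⊕ 29 = 1B.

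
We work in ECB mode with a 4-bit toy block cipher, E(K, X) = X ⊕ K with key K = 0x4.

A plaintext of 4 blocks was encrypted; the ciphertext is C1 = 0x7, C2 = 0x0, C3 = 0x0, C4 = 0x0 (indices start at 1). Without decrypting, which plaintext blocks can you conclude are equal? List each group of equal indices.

ECB encrypts each block independently with the same key, so equal ciphertext blocks imply equal plaintext blocks.
C2 = C3 = C4 = 0x0, so P2 = P3 = P4.

P2 = P3 = P4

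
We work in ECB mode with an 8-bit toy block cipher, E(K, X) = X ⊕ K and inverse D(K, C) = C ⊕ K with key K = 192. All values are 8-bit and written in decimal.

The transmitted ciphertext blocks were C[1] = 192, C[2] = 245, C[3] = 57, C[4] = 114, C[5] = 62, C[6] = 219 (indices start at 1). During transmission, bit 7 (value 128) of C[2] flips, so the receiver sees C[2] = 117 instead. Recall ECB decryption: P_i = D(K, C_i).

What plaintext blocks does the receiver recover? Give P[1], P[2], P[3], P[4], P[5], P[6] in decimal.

P[1] = 0, P[2] = 181, P[3] = 249, P[4] = 178, P[5] = 254, P[6] = 27

Only C[2] changed, to 117. In ECB, a change in C_i affects only P_i. Decrypting the received ciphertext:
P[1]: D(K, 192) = 0.
P[2]: D(K, 117) = 181.
P[3]: D(K, 57) = 249.
P[4]: D(K, 114) = 178.
P[5]: D(K, 62) = 254.
P[6]: D(K, 219) = 27.
Blocks that differ from the original plaintext: P[2].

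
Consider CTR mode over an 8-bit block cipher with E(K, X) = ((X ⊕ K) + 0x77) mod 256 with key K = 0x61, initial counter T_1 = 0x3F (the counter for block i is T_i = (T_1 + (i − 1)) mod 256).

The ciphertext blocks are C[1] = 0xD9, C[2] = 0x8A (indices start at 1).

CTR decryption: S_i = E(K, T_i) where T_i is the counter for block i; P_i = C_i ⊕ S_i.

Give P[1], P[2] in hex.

P[1]: T = 0x3F, S = E(K, T) = 0xD5; 0xD9 ⊕ 0xD5 = 0x0C.
P[2]: T = 0x40, S = E(K, T) = 0x98; 0x8A ⊕ 0x98 = 0x12.

P[1] = 0x0C, P[2] = 0x12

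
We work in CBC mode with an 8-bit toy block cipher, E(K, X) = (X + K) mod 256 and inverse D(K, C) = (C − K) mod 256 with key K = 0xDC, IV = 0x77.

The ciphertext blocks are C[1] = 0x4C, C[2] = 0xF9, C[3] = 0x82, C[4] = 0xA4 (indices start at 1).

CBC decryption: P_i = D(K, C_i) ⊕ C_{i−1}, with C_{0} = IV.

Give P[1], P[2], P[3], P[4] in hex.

P[1] = 0x07, P[2] = 0x51, P[3] = 0x5F, P[4] = 0x4A

P[1]: D(K, 0x4C) = 0x70; 0x70 ⊕ 0x77 = 0x07.
P[2]: D(K, 0xF9) = 0x1D; 0x1D ⊕ 0x4C = 0x51.
P[3]: D(K, 0x82) = 0xA6; 0xA6 ⊕ 0xF9 = 0x5F.
P[4]: D(K, 0xA4) = 0xC8; 0xC8 ⊕ 0x82 = 0x4A.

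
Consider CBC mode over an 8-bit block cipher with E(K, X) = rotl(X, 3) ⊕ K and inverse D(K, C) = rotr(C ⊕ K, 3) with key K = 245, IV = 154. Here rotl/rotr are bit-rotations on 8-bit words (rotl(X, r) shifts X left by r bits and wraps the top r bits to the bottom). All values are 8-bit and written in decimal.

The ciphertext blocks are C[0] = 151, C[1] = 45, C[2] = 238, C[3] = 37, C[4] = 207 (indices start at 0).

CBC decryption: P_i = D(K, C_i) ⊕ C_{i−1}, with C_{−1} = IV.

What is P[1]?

P[1] = 140

P[1]: D(K, 45) = 27; 27 ⊕ 151 = 140.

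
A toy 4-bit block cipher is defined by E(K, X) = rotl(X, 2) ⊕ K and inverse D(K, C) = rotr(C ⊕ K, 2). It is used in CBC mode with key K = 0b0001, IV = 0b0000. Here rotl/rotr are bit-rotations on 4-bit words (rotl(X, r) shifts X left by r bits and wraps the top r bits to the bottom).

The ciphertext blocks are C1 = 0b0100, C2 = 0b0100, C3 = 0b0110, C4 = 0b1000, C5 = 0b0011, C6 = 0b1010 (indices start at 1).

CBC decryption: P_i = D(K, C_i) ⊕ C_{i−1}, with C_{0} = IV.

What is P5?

P5 = 0b0000

P5: D(K, 0b0011) = 0b1000; 0b1000 ⊕ 0b1000 = 0b0000.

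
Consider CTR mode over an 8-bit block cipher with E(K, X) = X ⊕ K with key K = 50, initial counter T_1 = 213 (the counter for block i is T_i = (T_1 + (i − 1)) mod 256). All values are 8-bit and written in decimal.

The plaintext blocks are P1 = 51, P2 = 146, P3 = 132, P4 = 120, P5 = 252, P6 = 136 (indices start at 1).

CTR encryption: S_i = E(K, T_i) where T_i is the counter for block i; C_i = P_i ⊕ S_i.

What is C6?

C1: T = 213, S = E(K, T) = 231; 51 ⊕ 231 = 212.
C2: T = 214, S = E(K, T) = 228; 146 ⊕ 228 = 118.
C3: T = 215, S = E(K, T) = 229; 132 ⊕ 229 = 97.
C4: T = 216, S = E(K, T) = 234; 120 ⊕ 234 = 146.
C5: T = 217, S = E(K, T) = 235; 252 ⊕ 235 = 23.
C6: T = 218, S = E(K, T) = 232; 136 ⊕ 232 = 96.

C6 = 96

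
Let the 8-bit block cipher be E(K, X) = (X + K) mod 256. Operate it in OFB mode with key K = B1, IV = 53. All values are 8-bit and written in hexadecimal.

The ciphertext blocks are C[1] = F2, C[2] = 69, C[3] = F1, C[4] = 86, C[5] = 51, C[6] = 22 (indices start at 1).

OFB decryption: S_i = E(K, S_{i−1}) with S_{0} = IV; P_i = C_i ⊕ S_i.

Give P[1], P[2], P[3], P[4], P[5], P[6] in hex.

P[1]: S = E(K, 53) = 04; F2 ⊕ 04 = F6.
P[2]: S = E(K, 04) = B5; 69 ⊕ B5 = DC.
P[3]: S = E(K, B5) = 66; F1 ⊕ 66 = 97.
P[4]: S = E(K, 66) = 17; 86 ⊕ 17 = 91.
P[5]: S = E(K, 17) = C8; 51 ⊕ C8 = 99.
P[6]: S = E(K, C8) = 79; 22 ⊕ 79 = 5B.

P[1] = F6, P[2] = DC, P[3] = 97, P[4] = 91, P[5] = 99, P[6] = 5B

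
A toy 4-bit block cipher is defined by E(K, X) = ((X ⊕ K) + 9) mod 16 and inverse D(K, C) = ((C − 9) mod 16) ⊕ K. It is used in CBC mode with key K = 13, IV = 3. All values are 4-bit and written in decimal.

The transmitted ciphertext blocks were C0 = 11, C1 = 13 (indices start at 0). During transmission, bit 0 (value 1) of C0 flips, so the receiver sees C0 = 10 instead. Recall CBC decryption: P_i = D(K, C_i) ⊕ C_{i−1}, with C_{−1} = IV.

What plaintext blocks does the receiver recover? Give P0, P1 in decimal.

P0 = 15, P1 = 3

Only C0 changed, to 10. In CBC, a change in C_i garbles P_i and flips the same bit in P_{i+1}. Decrypting the received ciphertext:
P0: D(K, 10) = 12; 12 ⊕ 3 = 15.
P1: D(K, 13) = 9; 9 ⊕ 10 = 3.
Blocks that differ from the original plaintext: P0, P1.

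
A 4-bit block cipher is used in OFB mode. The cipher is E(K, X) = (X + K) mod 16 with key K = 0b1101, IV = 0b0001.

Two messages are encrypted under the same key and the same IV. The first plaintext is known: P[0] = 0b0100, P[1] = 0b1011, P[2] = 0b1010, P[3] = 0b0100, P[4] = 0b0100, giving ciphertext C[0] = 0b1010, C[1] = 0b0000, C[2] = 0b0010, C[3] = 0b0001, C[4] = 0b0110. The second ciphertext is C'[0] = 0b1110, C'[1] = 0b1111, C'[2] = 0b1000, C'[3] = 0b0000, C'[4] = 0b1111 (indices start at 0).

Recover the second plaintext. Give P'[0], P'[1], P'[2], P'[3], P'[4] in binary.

P'[0] = 0b0000, P'[1] = 0b0100, P'[2] = 0b0000, P'[3] = 0b0101, P'[4] = 0b1101

In OFB with a reused IV, both messages share the same keystream S_i, so C_i ⊕ C'_i = P_i ⊕ P'_i and thus P'_i = P_i ⊕ C_i ⊕ C'_i.
P'[0]: 0b0100 ⊕ 0b1010 ⊕ 0b1110 = 0b0000.
P'[1]: 0b1011 ⊕ 0b0000 ⊕ 0b1111 = 0b0100.
P'[2]: 0b1010 ⊕ 0b0010 ⊕ 0b1000 = 0b0000.
P'[3]: 0b0100 ⊕ 0b0001 ⊕ 0b0000 = 0b0101.
P'[4]: 0b0100 ⊕ 0b0110 ⊕ 0b1111 = 0b1101.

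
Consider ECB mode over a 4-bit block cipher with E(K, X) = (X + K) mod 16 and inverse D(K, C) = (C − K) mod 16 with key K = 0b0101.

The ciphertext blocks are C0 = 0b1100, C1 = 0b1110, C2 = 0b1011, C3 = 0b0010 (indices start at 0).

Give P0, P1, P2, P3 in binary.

ECB decryption: P_i = D(K, C_i).
P0: D(K, 0b1100) = 0b0111.
P1: D(K, 0b1110) = 0b1001.
P2: D(K, 0b1011) = 0b0110.
P3: D(K, 0b0010) = 0b1101.

P0 = 0b0111, P1 = 0b1001, P2 = 0b0110, P3 = 0b1101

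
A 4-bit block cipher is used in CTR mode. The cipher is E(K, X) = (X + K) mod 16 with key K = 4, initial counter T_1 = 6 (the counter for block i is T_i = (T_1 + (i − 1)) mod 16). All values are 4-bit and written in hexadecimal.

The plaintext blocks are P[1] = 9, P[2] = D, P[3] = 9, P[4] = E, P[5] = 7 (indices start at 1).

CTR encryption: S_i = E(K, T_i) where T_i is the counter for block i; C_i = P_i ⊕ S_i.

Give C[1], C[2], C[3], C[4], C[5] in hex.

C[1] = 3, C[2] = 6, C[3] = 5, C[4] = 3, C[5] = 9

C[1]: T = 6, S = E(K, T) = A; 9 ⊕ A = 3.
C[2]: T = 7, S = E(K, T) = B; D ⊕ B = 6.
C[3]: T = 8, S = E(K, T) = C; 9 ⊕ C = 5.
C[4]: T = 9, S = E(K, T) = D; E ⊕ D = 3.
C[5]: T = A, S = E(K, T) = E; 7 ⊕ E = 9.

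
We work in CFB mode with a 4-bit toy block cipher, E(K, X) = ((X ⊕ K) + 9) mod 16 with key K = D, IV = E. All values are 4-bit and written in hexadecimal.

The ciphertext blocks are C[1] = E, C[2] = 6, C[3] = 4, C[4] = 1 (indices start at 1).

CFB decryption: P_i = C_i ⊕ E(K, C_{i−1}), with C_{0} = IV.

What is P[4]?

P[4] = 3

P[4]: E(K, 4) = 2; 1 ⊕ 2 = 3.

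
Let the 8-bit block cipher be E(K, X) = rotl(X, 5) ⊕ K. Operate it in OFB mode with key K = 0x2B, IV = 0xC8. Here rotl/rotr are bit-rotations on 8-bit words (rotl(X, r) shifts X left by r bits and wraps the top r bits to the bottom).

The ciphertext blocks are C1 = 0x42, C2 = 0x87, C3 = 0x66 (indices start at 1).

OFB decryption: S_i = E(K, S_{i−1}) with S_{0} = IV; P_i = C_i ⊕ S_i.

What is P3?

P3 = 0xE0

P1: S = E(K, 0xC8) = 0x32; 0x42 ⊕ 0x32 = 0x70.
P2: S = E(K, 0x32) = 0x6D; 0x87 ⊕ 0x6D = 0xEA.
P3: S = E(K, 0x6D) = 0x86; 0x66 ⊕ 0x86 = 0xE0.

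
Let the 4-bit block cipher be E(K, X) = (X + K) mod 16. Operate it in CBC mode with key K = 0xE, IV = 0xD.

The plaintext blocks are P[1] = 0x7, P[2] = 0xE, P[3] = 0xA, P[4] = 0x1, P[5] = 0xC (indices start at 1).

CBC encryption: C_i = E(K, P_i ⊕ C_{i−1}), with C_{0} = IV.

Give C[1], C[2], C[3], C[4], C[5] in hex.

C[1]: P[1] ⊕ 0xD = 0xA; E(K, 0xA) = 0x8.
C[2]: P[2] ⊕ 0x8 = 0x6; E(K, 0x6) = 0x4.
C[3]: P[3] ⊕ 0x4 = 0xE; E(K, 0xE) = 0xC.
C[4]: P[4] ⊕ 0xC = 0xD; E(K, 0xD) = 0xB.
C[5]: P[5] ⊕ 0xB = 0x7; E(K, 0x7) = 0x5.

C[1] = 0x8, C[2] = 0x4, C[3] = 0xC, C[4] = 0xB, C[5] = 0x5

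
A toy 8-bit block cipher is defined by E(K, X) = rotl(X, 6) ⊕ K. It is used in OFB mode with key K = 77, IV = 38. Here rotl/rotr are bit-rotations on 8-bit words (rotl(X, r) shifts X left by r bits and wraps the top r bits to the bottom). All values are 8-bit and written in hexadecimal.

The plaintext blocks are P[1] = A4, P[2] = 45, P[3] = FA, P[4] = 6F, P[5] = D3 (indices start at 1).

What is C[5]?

C[5] = AA

OFB encryption: S_i = E(K, S_{i−1}) with S_{0} = IV; C_i = P_i ⊕ S_i.
C[1]: S = E(K, 38) = 79; A4 ⊕ 79 = DD.
C[2]: S = E(K, 79) = 29; 45 ⊕ 29 = 6C.
C[3]: S = E(K, 29) = 3D; FA ⊕ 3D = C7.
C[4]: S = E(K, 3D) = 38; 6F ⊕ 38 = 57.
C[5]: S = E(K, 38) = 79; D3 ⊕ 79 = AA.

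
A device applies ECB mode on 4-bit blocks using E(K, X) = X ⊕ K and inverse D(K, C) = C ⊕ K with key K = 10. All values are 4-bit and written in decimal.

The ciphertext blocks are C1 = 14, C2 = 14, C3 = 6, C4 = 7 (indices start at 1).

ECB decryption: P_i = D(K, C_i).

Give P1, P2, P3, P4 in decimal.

P1 = 4, P2 = 4, P3 = 12, P4 = 13

P1: D(K, 14) = 4.
P2: D(K, 14) = 4.
P3: D(K, 6) = 12.
P4: D(K, 7) = 13.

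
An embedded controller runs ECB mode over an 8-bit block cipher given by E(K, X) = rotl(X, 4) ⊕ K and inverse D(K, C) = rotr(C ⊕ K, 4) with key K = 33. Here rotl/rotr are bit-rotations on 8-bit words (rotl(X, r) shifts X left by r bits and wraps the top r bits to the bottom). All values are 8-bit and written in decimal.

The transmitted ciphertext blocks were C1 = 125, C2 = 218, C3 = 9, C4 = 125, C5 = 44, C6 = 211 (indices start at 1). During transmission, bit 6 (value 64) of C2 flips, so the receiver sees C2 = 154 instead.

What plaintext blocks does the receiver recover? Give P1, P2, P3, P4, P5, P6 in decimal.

P1 = 197, P2 = 187, P3 = 130, P4 = 197, P5 = 208, P6 = 47

ECB decryption: P_i = D(K, C_i).
Only C2 changed, to 154. In ECB, a change in C_i affects only P_i. Decrypting the received ciphertext:
P1: D(K, 125) = 197.
P2: D(K, 154) = 187.
P3: D(K, 9) = 130.
P4: D(K, 125) = 197.
P5: D(K, 44) = 208.
P6: D(K, 211) = 47.
Blocks that differ from the original plaintext: P2.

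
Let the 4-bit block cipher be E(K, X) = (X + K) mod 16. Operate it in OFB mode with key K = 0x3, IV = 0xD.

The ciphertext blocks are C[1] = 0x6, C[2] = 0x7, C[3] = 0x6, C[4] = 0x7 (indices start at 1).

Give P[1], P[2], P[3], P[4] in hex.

OFB decryption: S_i = E(K, S_{i−1}) with S_{0} = IV; P_i = C_i ⊕ S_i.
P[1]: S = E(K, 0xD) = 0x0; 0x6 ⊕ 0x0 = 0x6.
P[2]: S = E(K, 0x0) = 0x3; 0x7 ⊕ 0x3 = 0x4.
P[3]: S = E(K, 0x3) = 0x6; 0x6 ⊕ 0x6 = 0x0.
P[4]: S = E(K, 0x6) = 0x9; 0x7 ⊕ 0x9 = 0xE.

P[1] = 0x6, P[2] = 0x4, P[3] = 0x0, P[4] = 0xE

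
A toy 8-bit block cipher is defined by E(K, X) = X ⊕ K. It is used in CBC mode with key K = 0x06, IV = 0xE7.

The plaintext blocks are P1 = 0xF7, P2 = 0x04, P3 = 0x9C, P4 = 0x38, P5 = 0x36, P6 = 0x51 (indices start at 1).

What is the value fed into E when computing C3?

CBC encryption: C_i = E(K, P_i ⊕ C_{i−1}), with C_{0} = IV.
C1: P1 ⊕ 0xE7 = 0x10; E(K, 0x10) = 0x16.
C2: P2 ⊕ 0x16 = 0x12; E(K, 0x12) = 0x14.
C3: P3 ⊕ 0x14 = 0x88; E(K, 0x88) = 0x8E.
So the input to E for block 3 is 0x88.

0x88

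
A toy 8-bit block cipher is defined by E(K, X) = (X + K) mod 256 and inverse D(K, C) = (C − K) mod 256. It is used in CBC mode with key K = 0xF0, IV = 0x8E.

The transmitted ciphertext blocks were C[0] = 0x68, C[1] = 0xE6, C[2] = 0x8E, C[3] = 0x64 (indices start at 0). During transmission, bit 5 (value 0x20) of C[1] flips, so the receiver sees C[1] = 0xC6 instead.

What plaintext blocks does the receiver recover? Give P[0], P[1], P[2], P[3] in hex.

P[0] = 0xF6, P[1] = 0xBE, P[2] = 0x58, P[3] = 0xFA

CBC decryption: P_i = D(K, C_i) ⊕ C_{i−1}, with C_{−1} = IV.
Only C[1] changed, to 0xC6. In CBC, a change in C_i garbles P_i and flips the same bit in P_{i+1}. Decrypting the received ciphertext:
P[0]: D(K, 0x68) = 0x78; 0x78 ⊕ 0x8E = 0xF6.
P[1]: D(K, 0xC6) = 0xD6; 0xD6 ⊕ 0x68 = 0xBE.
P[2]: D(K, 0x8E) = 0x9E; 0x9E ⊕ 0xC6 = 0x58.
P[3]: D(K, 0x64) = 0x74; 0x74 ⊕ 0x8E = 0xFA.
Blocks that differ from the original plaintext: P[1], P[2].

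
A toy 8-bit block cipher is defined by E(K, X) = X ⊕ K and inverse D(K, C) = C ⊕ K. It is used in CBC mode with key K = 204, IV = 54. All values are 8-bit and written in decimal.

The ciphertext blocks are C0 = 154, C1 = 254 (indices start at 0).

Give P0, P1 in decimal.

CBC decryption: P_i = D(K, C_i) ⊕ C_{i−1}, with C_{−1} = IV.
P0: D(K, 154) = 86; 86 ⊕ 54 = 96.
P1: D(K, 254) = 50; 50 ⊕ 154 = 168.

P0 = 96, P1 = 168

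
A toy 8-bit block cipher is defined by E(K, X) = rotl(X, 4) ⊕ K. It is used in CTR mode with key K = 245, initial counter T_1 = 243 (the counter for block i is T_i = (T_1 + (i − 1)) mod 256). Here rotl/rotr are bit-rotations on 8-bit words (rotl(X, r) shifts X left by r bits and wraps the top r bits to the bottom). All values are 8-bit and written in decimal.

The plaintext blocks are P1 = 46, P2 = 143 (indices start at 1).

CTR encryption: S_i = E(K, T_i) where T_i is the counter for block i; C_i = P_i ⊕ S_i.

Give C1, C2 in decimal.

C1: T = 243, S = E(K, T) = 202; 46 ⊕ 202 = 228.
C2: T = 244, S = E(K, T) = 186; 143 ⊕ 186 = 53.

C1 = 228, C2 = 53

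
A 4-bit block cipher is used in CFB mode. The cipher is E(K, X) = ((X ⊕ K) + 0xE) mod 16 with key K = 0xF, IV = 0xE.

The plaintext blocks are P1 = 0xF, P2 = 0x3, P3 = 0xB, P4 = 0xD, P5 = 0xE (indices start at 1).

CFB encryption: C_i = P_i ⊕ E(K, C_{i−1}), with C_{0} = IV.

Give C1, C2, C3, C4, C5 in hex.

C1 = 0x0, C2 = 0xE, C3 = 0x4, C4 = 0x4, C5 = 0x7

C1: E(K, 0xE) = 0xF; 0xF ⊕ 0xF = 0x0.
C2: E(K, 0x0) = 0xD; 0x3 ⊕ 0xD = 0xE.
C3: E(K, 0xE) = 0xF; 0xB ⊕ 0xF = 0x4.
C4: E(K, 0x4) = 0x9; 0xD ⊕ 0x9 = 0x4.
C5: E(K, 0x4) = 0x9; 0xE ⊕ 0x9 = 0x7.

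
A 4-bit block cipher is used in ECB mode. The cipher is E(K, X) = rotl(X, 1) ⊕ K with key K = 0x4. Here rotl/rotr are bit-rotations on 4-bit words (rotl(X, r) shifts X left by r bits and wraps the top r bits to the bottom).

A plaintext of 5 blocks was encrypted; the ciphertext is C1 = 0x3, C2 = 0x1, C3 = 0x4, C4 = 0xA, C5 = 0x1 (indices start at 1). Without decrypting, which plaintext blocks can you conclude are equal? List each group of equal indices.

P2 = P5

ECB encrypts each block independently with the same key, so equal ciphertext blocks imply equal plaintext blocks.
C2 = C5 = 0x1, so P2 = P5.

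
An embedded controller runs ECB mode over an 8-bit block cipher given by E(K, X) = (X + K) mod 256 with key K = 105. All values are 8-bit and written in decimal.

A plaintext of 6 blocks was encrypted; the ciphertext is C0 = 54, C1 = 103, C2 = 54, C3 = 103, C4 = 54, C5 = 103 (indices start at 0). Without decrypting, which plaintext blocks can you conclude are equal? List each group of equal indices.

ECB encrypts each block independently with the same key, so equal ciphertext blocks imply equal plaintext blocks.
C0 = C2 = C4 = 54, so P0 = P2 = P4.
C1 = C3 = C5 = 103, so P1 = P3 = P5.

P0 = P2 = P4; P1 = P3 = P5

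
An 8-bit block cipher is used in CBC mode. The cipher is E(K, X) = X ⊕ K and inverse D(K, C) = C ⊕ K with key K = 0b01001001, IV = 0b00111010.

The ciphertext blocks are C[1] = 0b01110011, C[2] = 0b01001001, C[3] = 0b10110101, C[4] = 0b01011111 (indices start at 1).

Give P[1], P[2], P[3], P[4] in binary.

CBC decryption: P_i = D(K, C_i) ⊕ C_{i−1}, with C_{0} = IV.
P[1]: D(K, 0b01110011) = 0b00111010; 0b00111010 ⊕ 0b00111010 = 0b00000000.
P[2]: D(K, 0b01001001) = 0b00000000; 0b00000000 ⊕ 0b01110011 = 0b01110011.
P[3]: D(K, 0b10110101) = 0b11111100; 0b11111100 ⊕ 0b01001001 = 0b10110101.
P[4]: D(K, 0b01011111) = 0b00010110; 0b00010110 ⊕ 0b10110101 = 0b10100011.

P[1] = 0b00000000, P[2] = 0b01110011, P[3] = 0b10110101, P[4] = 0b10100011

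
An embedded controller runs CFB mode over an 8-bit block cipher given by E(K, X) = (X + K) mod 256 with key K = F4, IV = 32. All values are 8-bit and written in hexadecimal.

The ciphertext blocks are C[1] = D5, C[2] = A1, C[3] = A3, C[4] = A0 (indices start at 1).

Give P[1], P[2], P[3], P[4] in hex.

CFB decryption: P_i = C_i ⊕ E(K, C_{i−1}), with C_{0} = IV.
P[1]: E(K, 32) = 26; D5 ⊕ 26 = F3.
P[2]: E(K, D5) = C9; A1 ⊕ C9 = 68.
P[3]: E(K, A1) = 95; A3 ⊕ 95 = 36.
P[4]: E(K, A3) = 97; A0 ⊕ 97 = 37.

P[1] = F3, P[2] = 68, P[3] = 36, P[4] = 37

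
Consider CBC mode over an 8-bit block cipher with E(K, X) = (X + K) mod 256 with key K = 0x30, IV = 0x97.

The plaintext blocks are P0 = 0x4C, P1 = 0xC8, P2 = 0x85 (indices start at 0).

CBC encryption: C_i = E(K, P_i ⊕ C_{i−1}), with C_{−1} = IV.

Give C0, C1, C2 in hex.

C0 = 0x0B, C1 = 0xF3, C2 = 0xA6

C0: P0 ⊕ 0x97 = 0xDB; E(K, 0xDB) = 0x0B.
C1: P1 ⊕ 0x0B = 0xC3; E(K, 0xC3) = 0xF3.
C2: P2 ⊕ 0xF3 = 0x76; E(K, 0x76) = 0xA6.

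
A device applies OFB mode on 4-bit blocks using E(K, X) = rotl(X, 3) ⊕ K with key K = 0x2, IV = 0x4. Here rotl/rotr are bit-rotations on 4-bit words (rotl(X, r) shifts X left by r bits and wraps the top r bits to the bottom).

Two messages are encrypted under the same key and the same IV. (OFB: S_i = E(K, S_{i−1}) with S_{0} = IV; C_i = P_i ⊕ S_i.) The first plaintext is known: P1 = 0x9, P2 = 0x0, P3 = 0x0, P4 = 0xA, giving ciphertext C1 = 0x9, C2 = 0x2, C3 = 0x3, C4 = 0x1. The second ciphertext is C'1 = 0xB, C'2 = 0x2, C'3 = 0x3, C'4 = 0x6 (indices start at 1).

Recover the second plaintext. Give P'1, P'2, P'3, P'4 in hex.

P'1 = 0xB, P'2 = 0x0, P'3 = 0x0, P'4 = 0xD

In OFB with a reused IV, both messages share the same keystream S_i, so C_i ⊕ C'_i = P_i ⊕ P'_i and thus P'_i = P_i ⊕ C_i ⊕ C'_i.
P'1: 0x9 ⊕ 0x9 ⊕ 0xB = 0xB.
P'2: 0x0 ⊕ 0x2 ⊕ 0x2 = 0x0.
P'3: 0x0 ⊕ 0x3 ⊕ 0x3 = 0x0.
P'4: 0xA ⊕ 0x1 ⊕ 0x6 = 0xD.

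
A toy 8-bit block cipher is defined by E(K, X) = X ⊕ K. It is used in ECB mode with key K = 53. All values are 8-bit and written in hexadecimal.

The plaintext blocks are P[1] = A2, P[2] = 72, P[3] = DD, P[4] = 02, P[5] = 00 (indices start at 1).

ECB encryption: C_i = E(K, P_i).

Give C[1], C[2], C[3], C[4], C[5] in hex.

C[1]: E(K, A2) = F1.
C[2]: E(K, 72) = 21.
C[3]: E(K, DD) = 8E.
C[4]: E(K, 02) = 51.
C[5]: E(K, 00) = 53.

C[1] = F1, C[2] = 21, C[3] = 8E, C[4] = 51, C[5] = 53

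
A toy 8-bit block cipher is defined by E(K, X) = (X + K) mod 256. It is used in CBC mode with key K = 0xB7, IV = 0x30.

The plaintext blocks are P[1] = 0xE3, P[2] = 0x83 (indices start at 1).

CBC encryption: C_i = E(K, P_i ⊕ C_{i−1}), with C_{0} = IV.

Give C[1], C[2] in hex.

C[1]: P[1] ⊕ 0x30 = 0xD3; E(K, 0xD3) = 0x8A.
C[2]: P[2] ⊕ 0x8A = 0x09; E(K, 0x09) = 0xC0.

C[1] = 0x8A, C[2] = 0xC0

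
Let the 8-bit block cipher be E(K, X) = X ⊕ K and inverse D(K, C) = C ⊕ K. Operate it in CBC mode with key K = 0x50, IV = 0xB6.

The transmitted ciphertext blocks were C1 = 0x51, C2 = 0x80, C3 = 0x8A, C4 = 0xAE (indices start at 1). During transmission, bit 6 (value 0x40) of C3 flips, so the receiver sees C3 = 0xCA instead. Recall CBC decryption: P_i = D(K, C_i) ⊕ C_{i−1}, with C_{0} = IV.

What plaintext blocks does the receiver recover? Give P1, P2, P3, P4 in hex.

P1 = 0xB7, P2 = 0x81, P3 = 0x1A, P4 = 0x34

Only C3 changed, to 0xCA. In CBC, a change in C_i garbles P_i and flips the same bit in P_{i+1}. Decrypting the received ciphertext:
P1: D(K, 0x51) = 0x01; 0x01 ⊕ 0xB6 = 0xB7.
P2: D(K, 0x80) = 0xD0; 0xD0 ⊕ 0x51 = 0x81.
P3: D(K, 0xCA) = 0x9A; 0x9A ⊕ 0x80 = 0x1A.
P4: D(K, 0xAE) = 0xFE; 0xFE ⊕ 0xCA = 0x34.
Blocks that differ from the original plaintext: P3, P4.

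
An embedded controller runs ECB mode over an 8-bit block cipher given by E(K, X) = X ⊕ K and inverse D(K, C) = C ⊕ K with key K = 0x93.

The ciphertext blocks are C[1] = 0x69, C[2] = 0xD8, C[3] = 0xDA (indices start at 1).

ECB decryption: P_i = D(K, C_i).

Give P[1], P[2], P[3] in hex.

P[1]: D(K, 0x69) = 0xFA.
P[2]: D(K, 0xD8) = 0x4B.
P[3]: D(K, 0xDA) = 0x49.

P[1] = 0xFA, P[2] = 0x4B, P[3] = 0x49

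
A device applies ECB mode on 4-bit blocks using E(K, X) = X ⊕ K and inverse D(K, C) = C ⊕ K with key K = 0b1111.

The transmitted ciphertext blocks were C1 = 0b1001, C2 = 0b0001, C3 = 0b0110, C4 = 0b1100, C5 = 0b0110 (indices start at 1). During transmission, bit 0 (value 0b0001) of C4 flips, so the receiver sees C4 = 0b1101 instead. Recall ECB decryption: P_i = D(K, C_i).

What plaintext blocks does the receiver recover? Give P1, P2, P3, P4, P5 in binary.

P1 = 0b0110, P2 = 0b1110, P3 = 0b1001, P4 = 0b0010, P5 = 0b1001

Only C4 changed, to 0b1101. In ECB, a change in C_i affects only P_i. Decrypting the received ciphertext:
P1: D(K, 0b1001) = 0b0110.
P2: D(K, 0b0001) = 0b1110.
P3: D(K, 0b0110) = 0b1001.
P4: D(K, 0b1101) = 0b0010.
P5: D(K, 0b0110) = 0b1001.
Blocks that differ from the original plaintext: P4.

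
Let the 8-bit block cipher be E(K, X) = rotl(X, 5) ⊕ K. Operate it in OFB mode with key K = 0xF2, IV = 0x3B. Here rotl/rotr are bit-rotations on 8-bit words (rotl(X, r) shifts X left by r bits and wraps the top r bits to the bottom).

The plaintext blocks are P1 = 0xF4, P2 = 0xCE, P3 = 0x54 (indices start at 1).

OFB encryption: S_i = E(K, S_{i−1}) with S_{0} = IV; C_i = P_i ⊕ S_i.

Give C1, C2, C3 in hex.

C1 = 0x61, C2 = 0x8E, C3 = 0xAE

C1: S = E(K, 0x3B) = 0x95; 0xF4 ⊕ 0x95 = 0x61.
C2: S = E(K, 0x95) = 0x40; 0xCE ⊕ 0x40 = 0x8E.
C3: S = E(K, 0x40) = 0xFA; 0x54 ⊕ 0xFA = 0xAE.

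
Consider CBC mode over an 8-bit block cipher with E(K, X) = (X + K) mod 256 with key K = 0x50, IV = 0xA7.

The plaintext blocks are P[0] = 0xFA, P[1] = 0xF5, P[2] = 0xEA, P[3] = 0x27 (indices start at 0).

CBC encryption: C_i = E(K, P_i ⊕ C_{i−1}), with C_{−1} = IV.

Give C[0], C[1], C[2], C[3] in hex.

C[0]: P[0] ⊕ 0xA7 = 0x5D; E(K, 0x5D) = 0xAD.
C[1]: P[1] ⊕ 0xAD = 0x58; E(K, 0x58) = 0xA8.
C[2]: P[2] ⊕ 0xA8 = 0x42; E(K, 0x42) = 0x92.
C[3]: P[3] ⊕ 0x92 = 0xB5; E(K, 0xB5) = 0x05.

C[0] = 0xAD, C[1] = 0xA8, C[2] = 0x92, C[3] = 0x05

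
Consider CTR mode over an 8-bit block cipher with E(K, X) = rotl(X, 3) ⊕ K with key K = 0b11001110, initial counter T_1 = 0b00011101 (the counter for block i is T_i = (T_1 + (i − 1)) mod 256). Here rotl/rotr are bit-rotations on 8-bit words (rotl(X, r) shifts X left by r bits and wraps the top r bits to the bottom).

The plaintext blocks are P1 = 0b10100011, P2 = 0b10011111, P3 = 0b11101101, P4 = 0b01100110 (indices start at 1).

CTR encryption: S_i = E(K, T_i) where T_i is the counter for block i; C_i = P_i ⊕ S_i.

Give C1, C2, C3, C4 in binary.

C1 = 0b10000101, C2 = 0b10100001, C3 = 0b11011011, C4 = 0b10101001

C1: T = 0b00011101, S = E(K, T) = 0b00100110; 0b10100011 ⊕ 0b00100110 = 0b10000101.
C2: T = 0b00011110, S = E(K, T) = 0b00111110; 0b10011111 ⊕ 0b00111110 = 0b10100001.
C3: T = 0b00011111, S = E(K, T) = 0b00110110; 0b11101101 ⊕ 0b00110110 = 0b11011011.
C4: T = 0b00100000, S = E(K, T) = 0b11001111; 0b01100110 ⊕ 0b11001111 = 0b10101001.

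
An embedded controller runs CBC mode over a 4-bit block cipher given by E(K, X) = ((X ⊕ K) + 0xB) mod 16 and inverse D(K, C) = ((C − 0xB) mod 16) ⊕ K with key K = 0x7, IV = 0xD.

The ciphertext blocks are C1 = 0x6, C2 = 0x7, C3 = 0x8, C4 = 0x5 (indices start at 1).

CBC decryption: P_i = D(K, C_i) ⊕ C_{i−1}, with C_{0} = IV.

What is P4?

P4 = 0x5

P4: D(K, 0x5) = 0xD; 0xD ⊕ 0x8 = 0x5.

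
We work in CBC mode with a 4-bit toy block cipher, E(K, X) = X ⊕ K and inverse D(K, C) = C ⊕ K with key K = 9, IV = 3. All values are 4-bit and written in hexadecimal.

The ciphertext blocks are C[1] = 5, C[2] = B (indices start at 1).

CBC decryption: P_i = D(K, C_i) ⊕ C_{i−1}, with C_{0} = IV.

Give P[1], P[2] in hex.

P[1] = F, P[2] = 7

P[1]: D(K, 5) = C; C ⊕ 3 = F.
P[2]: D(K, B) = 2; 2 ⊕ 5 = 7.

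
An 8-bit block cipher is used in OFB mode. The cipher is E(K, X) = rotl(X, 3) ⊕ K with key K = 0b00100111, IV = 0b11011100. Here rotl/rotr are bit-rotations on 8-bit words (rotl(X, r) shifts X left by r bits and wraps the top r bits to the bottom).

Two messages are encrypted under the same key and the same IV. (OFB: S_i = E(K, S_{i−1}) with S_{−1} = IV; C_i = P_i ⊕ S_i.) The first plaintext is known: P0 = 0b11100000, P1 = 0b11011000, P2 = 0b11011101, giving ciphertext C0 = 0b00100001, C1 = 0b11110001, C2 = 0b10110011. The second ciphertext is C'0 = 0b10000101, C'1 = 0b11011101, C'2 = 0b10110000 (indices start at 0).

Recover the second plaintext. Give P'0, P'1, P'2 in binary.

P'0 = 0b01000100, P'1 = 0b11110100, P'2 = 0b11011110

In OFB with a reused IV, both messages share the same keystream S_i, so C_i ⊕ C'_i = P_i ⊕ P'_i and thus P'_i = P_i ⊕ C_i ⊕ C'_i.
P'0: 0b11100000 ⊕ 0b00100001 ⊕ 0b10000101 = 0b01000100.
P'1: 0b11011000 ⊕ 0b11110001 ⊕ 0b11011101 = 0b11110100.
P'2: 0b11011101 ⊕ 0b10110011 ⊕ 0b10110000 = 0b11011110.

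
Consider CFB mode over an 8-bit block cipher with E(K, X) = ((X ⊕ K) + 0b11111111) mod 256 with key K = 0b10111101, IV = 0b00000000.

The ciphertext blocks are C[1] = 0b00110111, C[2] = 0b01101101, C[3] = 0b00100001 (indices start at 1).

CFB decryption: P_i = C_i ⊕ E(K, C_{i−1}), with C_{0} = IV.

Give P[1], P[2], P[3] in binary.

P[1]: E(K, 0b00000000) = 0b10111100; 0b00110111 ⊕ 0b10111100 = 0b10001011.
P[2]: E(K, 0b00110111) = 0b10001001; 0b01101101 ⊕ 0b10001001 = 0b11100100.
P[3]: E(K, 0b01101101) = 0b11001111; 0b00100001 ⊕ 0b11001111 = 0b11101110.

P[1] = 0b10001011, P[2] = 0b11100100, P[3] = 0b11101110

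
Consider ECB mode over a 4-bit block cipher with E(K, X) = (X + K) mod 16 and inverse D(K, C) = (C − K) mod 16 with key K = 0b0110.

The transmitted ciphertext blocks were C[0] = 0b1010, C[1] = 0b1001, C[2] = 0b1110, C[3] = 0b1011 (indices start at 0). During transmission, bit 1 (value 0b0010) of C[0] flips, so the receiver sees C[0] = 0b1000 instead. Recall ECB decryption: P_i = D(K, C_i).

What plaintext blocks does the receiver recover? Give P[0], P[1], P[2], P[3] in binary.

Only C[0] changed, to 0b1000. In ECB, a change in C_i affects only P_i. Decrypting the received ciphertext:
P[0]: D(K, 0b1000) = 0b0010.
P[1]: D(K, 0b1001) = 0b0011.
P[2]: D(K, 0b1110) = 0b1000.
P[3]: D(K, 0b1011) = 0b0101.
Blocks that differ from the original plaintext: P[0].

P[0] = 0b0010, P[1] = 0b0011, P[2] = 0b1000, P[3] = 0b0101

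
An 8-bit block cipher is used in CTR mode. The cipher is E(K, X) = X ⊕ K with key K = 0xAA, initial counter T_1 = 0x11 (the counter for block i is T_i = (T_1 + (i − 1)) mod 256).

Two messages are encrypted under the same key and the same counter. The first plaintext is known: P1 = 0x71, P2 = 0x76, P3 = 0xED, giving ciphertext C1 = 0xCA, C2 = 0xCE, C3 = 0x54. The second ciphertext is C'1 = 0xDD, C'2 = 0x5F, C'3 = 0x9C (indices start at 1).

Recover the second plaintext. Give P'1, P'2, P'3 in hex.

P'1 = 0x66, P'2 = 0xE7, P'3 = 0x25

In CTR with a reused counter, both messages share the same keystream S_i, so C_i ⊕ C'_i = P_i ⊕ P'_i and thus P'_i = P_i ⊕ C_i ⊕ C'_i.
P'1: 0x71 ⊕ 0xCA ⊕ 0xDD = 0x66.
P'2: 0x76 ⊕ 0xCE ⊕ 0x5F = 0xE7.
P'3: 0xED ⊕ 0x54 ⊕ 0x9C = 0x25.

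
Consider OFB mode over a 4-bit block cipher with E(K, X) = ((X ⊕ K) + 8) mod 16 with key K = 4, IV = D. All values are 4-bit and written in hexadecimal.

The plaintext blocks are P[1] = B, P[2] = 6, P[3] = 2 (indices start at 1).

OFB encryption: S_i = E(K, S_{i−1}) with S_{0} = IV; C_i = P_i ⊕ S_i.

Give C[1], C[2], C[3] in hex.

C[1] = A, C[2] = B, C[3] = 3

C[1]: S = E(K, D) = 1; B ⊕ 1 = A.
C[2]: S = E(K, 1) = D; 6 ⊕ D = B.
C[3]: S = E(K, D) = 1; 2 ⊕ 1 = 3.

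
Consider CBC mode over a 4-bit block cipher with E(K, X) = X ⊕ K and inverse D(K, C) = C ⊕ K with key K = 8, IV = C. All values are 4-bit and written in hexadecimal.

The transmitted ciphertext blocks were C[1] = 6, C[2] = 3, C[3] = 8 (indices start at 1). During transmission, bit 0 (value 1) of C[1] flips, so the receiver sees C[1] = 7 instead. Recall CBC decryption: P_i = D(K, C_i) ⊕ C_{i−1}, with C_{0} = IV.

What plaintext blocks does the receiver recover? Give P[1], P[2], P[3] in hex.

Only C[1] changed, to 7. In CBC, a change in C_i garbles P_i and flips the same bit in P_{i+1}. Decrypting the received ciphertext:
P[1]: D(K, 7) = F; F ⊕ C = 3.
P[2]: D(K, 3) = B; B ⊕ 7 = C.
P[3]: D(K, 8) = 0; 0 ⊕ 3 = 3.
Blocks that differ from the original plaintext: P[1], P[2].

P[1] = 3, P[2] = C, P[3] = 3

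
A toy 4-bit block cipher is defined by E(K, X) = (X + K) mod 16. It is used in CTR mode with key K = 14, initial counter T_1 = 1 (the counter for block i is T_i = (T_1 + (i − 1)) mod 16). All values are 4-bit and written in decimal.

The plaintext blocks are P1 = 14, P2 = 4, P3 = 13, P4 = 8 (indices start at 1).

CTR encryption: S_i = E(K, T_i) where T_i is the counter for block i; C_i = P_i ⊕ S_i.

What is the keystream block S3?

C1: T = 1, S = E(K, T) = 15; 14 ⊕ 15 = 1.
C2: T = 2, S = E(K, T) = 0; 4 ⊕ 0 = 4.
C3: T = 3, S = E(K, T) = 1; 13 ⊕ 1 = 12.
So S3 = 1.

1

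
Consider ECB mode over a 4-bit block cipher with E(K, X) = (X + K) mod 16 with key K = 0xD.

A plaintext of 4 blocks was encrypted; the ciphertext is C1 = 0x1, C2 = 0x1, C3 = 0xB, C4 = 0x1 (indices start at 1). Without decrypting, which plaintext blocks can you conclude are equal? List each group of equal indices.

P1 = P2 = P4

ECB encrypts each block independently with the same key, so equal ciphertext blocks imply equal plaintext blocks.
C1 = C2 = C4 = 0x1, so P1 = P2 = P4.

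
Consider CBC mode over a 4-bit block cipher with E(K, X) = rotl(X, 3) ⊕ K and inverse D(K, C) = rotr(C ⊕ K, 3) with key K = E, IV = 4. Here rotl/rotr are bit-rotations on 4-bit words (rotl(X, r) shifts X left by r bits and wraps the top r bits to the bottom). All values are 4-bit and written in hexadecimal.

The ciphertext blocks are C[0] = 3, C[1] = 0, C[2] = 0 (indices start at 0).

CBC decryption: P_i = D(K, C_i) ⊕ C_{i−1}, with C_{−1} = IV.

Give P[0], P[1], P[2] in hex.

P[0] = F, P[1] = E, P[2] = D

P[0]: D(K, 3) = B; B ⊕ 4 = F.
P[1]: D(K, 0) = D; D ⊕ 3 = E.
P[2]: D(K, 0) = D; D ⊕ 0 = D.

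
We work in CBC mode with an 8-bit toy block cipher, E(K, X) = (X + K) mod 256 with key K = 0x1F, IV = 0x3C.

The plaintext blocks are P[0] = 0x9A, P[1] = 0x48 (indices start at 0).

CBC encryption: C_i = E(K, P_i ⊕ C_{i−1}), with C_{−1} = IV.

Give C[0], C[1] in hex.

C[0]: P[0] ⊕ 0x3C = 0xA6; E(K, 0xA6) = 0xC5.
C[1]: P[1] ⊕ 0xC5 = 0x8D; E(K, 0x8D) = 0xAC.

C[0] = 0xC5, C[1] = 0xAC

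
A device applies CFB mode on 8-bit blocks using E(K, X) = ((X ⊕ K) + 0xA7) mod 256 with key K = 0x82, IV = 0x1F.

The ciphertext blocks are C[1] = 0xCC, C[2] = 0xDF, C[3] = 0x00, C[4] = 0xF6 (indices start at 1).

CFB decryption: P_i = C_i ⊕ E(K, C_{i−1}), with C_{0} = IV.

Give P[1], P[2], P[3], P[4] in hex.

P[1] = 0x88, P[2] = 0x2A, P[3] = 0x04, P[4] = 0xDF

P[1]: E(K, 0x1F) = 0x44; 0xCC ⊕ 0x44 = 0x88.
P[2]: E(K, 0xCC) = 0xF5; 0xDF ⊕ 0xF5 = 0x2A.
P[3]: E(K, 0xDF) = 0x04; 0x00 ⊕ 0x04 = 0x04.
P[4]: E(K, 0x00) = 0x29; 0xF6 ⊕ 0x29 = 0xDF.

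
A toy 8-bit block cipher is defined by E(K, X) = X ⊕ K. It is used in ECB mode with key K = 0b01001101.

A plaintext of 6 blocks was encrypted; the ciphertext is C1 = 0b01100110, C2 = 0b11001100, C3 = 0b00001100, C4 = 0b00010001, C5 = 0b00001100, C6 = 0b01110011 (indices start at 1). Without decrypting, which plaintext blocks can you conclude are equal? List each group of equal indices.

ECB encrypts each block independently with the same key, so equal ciphertext blocks imply equal plaintext blocks.
C3 = C5 = 0b00001100, so P3 = P5.

P3 = P5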